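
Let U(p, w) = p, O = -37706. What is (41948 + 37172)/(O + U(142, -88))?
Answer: -19780/9391 ≈ -2.1063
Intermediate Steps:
(41948 + 37172)/(O + U(142, -88)) = (41948 + 37172)/(-37706 + 142) = 79120/(-37564) = 79120*(-1/37564) = -19780/9391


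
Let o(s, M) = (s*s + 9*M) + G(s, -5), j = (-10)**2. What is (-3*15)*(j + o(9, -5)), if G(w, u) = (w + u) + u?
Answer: -6075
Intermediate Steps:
G(w, u) = w + 2*u (G(w, u) = (u + w) + u = w + 2*u)
j = 100
o(s, M) = -10 + s + s**2 + 9*M (o(s, M) = (s*s + 9*M) + (s + 2*(-5)) = (s**2 + 9*M) + (s - 10) = (s**2 + 9*M) + (-10 + s) = -10 + s + s**2 + 9*M)
(-3*15)*(j + o(9, -5)) = (-3*15)*(100 + (-10 + 9 + 9**2 + 9*(-5))) = -45*(100 + (-10 + 9 + 81 - 45)) = -45*(100 + 35) = -45*135 = -6075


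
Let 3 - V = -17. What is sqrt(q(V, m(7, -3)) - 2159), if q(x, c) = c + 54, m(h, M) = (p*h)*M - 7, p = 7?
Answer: 3*I*sqrt(251) ≈ 47.529*I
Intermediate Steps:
V = 20 (V = 3 - 1*(-17) = 3 + 17 = 20)
m(h, M) = -7 + 7*M*h (m(h, M) = (7*h)*M - 7 = 7*M*h - 7 = -7 + 7*M*h)
q(x, c) = 54 + c
sqrt(q(V, m(7, -3)) - 2159) = sqrt((54 + (-7 + 7*(-3)*7)) - 2159) = sqrt((54 + (-7 - 147)) - 2159) = sqrt((54 - 154) - 2159) = sqrt(-100 - 2159) = sqrt(-2259) = 3*I*sqrt(251)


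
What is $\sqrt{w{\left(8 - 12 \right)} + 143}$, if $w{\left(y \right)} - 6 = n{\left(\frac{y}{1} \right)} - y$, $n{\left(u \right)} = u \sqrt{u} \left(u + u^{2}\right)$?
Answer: $\sqrt{153 - 96 i} \approx 12.916 - 3.7164 i$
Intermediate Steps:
$n{\left(u \right)} = u^{\frac{3}{2}} \left(u + u^{2}\right)$
$w{\left(y \right)} = 6 - y + y^{\frac{5}{2}} \left(1 + y\right)$ ($w{\left(y \right)} = 6 + \left(\left(\frac{y}{1}\right)^{\frac{5}{2}} \left(1 + \frac{y}{1}\right) - y\right) = 6 + \left(\left(y 1\right)^{\frac{5}{2}} \left(1 + y 1\right) - y\right) = 6 + \left(y^{\frac{5}{2}} \left(1 + y\right) - y\right) = 6 + \left(- y + y^{\frac{5}{2}} \left(1 + y\right)\right) = 6 - y + y^{\frac{5}{2}} \left(1 + y\right)$)
$\sqrt{w{\left(8 - 12 \right)} + 143} = \sqrt{\left(6 - \left(8 - 12\right) + \left(8 - 12\right)^{\frac{5}{2}} \left(1 + \left(8 - 12\right)\right)\right) + 143} = \sqrt{\left(6 - -4 + \left(-4\right)^{\frac{5}{2}} \left(1 - 4\right)\right) + 143} = \sqrt{\left(6 + 4 + 32 i \left(-3\right)\right) + 143} = \sqrt{\left(6 + 4 - 96 i\right) + 143} = \sqrt{\left(10 - 96 i\right) + 143} = \sqrt{153 - 96 i}$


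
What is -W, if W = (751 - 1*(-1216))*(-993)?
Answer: 1953231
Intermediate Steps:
W = -1953231 (W = (751 + 1216)*(-993) = 1967*(-993) = -1953231)
-W = -1*(-1953231) = 1953231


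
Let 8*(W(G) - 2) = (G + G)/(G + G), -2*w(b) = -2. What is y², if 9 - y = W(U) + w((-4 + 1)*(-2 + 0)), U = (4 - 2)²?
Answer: 2209/64 ≈ 34.516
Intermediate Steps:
w(b) = 1 (w(b) = -½*(-2) = 1)
U = 4 (U = 2² = 4)
W(G) = 17/8 (W(G) = 2 + ((G + G)/(G + G))/8 = 2 + ((2*G)/((2*G)))/8 = 2 + ((2*G)*(1/(2*G)))/8 = 2 + (⅛)*1 = 2 + ⅛ = 17/8)
y = 47/8 (y = 9 - (17/8 + 1) = 9 - 1*25/8 = 9 - 25/8 = 47/8 ≈ 5.8750)
y² = (47/8)² = 2209/64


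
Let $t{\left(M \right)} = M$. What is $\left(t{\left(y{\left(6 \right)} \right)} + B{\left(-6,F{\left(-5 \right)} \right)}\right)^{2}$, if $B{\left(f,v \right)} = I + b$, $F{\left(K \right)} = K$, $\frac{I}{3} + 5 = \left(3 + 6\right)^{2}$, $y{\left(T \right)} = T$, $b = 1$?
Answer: $55225$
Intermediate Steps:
$I = 228$ ($I = -15 + 3 \left(3 + 6\right)^{2} = -15 + 3 \cdot 9^{2} = -15 + 3 \cdot 81 = -15 + 243 = 228$)
$B{\left(f,v \right)} = 229$ ($B{\left(f,v \right)} = 228 + 1 = 229$)
$\left(t{\left(y{\left(6 \right)} \right)} + B{\left(-6,F{\left(-5 \right)} \right)}\right)^{2} = \left(6 + 229\right)^{2} = 235^{2} = 55225$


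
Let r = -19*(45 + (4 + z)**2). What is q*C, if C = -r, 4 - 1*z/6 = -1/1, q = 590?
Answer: 13463210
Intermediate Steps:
z = 30 (z = 24 - (-6)/1 = 24 - (-6) = 24 - 6*(-1) = 24 + 6 = 30)
r = -22819 (r = -19*(45 + (4 + 30)**2) = -19*(45 + 34**2) = -19*(45 + 1156) = -19*1201 = -22819)
C = 22819 (C = -1*(-22819) = 22819)
q*C = 590*22819 = 13463210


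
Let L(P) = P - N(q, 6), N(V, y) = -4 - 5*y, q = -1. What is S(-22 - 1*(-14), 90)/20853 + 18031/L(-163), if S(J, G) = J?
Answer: -125333825/896679 ≈ -139.78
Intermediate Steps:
L(P) = 34 + P (L(P) = P - (-4 - 5*6) = P - (-4 - 30) = P - 1*(-34) = P + 34 = 34 + P)
S(-22 - 1*(-14), 90)/20853 + 18031/L(-163) = (-22 - 1*(-14))/20853 + 18031/(34 - 163) = (-22 + 14)*(1/20853) + 18031/(-129) = -8*1/20853 + 18031*(-1/129) = -8/20853 - 18031/129 = -125333825/896679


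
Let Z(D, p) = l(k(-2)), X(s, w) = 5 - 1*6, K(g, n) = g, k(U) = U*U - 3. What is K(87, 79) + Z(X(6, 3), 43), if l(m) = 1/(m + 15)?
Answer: 1393/16 ≈ 87.063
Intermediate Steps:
k(U) = -3 + U² (k(U) = U² - 3 = -3 + U²)
X(s, w) = -1 (X(s, w) = 5 - 6 = -1)
l(m) = 1/(15 + m)
Z(D, p) = 1/16 (Z(D, p) = 1/(15 + (-3 + (-2)²)) = 1/(15 + (-3 + 4)) = 1/(15 + 1) = 1/16)
K(87, 79) + Z(X(6, 3), 43) = 87 + 1/16 = 1393/16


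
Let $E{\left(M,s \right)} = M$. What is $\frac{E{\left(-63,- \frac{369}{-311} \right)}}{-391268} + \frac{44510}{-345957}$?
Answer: $- \frac{17393543389}{135361903476} \approx -0.1285$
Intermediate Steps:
$\frac{E{\left(-63,- \frac{369}{-311} \right)}}{-391268} + \frac{44510}{-345957} = - \frac{63}{-391268} + \frac{44510}{-345957} = \left(-63\right) \left(- \frac{1}{391268}\right) + 44510 \left(- \frac{1}{345957}\right) = \frac{63}{391268} - \frac{44510}{345957} = - \frac{17393543389}{135361903476}$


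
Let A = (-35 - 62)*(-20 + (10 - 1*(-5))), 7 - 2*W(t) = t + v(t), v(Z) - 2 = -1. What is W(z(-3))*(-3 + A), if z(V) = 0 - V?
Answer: 723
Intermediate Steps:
v(Z) = 1 (v(Z) = 2 - 1 = 1)
z(V) = -V
W(t) = 3 - t/2 (W(t) = 7/2 - (t + 1)/2 = 7/2 - (1 + t)/2 = 7/2 + (-½ - t/2) = 3 - t/2)
A = 485 (A = -97*(-20 + (10 + 5)) = -97*(-20 + 15) = -97*(-5) = 485)
W(z(-3))*(-3 + A) = (3 - (-1)*(-3)/2)*(-3 + 485) = (3 - ½*3)*482 = (3 - 3/2)*482 = (3/2)*482 = 723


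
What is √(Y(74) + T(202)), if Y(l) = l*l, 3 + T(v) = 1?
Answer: √5474 ≈ 73.986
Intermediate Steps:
T(v) = -2 (T(v) = -3 + 1 = -2)
Y(l) = l²
√(Y(74) + T(202)) = √(74² - 2) = √(5476 - 2) = √5474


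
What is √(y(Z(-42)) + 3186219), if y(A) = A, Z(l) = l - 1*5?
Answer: 22*√6583 ≈ 1785.0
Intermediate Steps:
Z(l) = -5 + l (Z(l) = l - 5 = -5 + l)
√(y(Z(-42)) + 3186219) = √((-5 - 42) + 3186219) = √(-47 + 3186219) = √3186172 = 22*√6583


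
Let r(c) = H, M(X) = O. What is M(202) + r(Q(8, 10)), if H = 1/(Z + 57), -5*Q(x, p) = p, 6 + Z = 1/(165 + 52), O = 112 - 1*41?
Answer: 786045/11068 ≈ 71.020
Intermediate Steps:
O = 71 (O = 112 - 41 = 71)
M(X) = 71
Z = -1301/217 (Z = -6 + 1/(165 + 52) = -6 + 1/217 = -1301/217 ≈ -5.9954)
Q(x, p) = -p/5
H = 217/11068 (H = 1/(-1301/217 + 57) = 1/(11068/217) = 217/11068 ≈ 0.019606)
r(c) = 217/11068
M(202) + r(Q(8, 10)) = 71 + 217/11068 = 786045/11068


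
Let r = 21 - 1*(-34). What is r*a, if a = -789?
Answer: -43395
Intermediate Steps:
r = 55 (r = 21 + 34 = 55)
r*a = 55*(-789) = -43395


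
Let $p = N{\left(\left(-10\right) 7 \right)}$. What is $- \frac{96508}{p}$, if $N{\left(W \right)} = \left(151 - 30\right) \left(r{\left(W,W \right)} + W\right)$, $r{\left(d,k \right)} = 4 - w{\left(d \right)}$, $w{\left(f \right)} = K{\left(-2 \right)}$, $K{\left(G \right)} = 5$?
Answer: $\frac{96508}{8591} \approx 11.234$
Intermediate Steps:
$w{\left(f \right)} = 5$
$r{\left(d,k \right)} = -1$ ($r{\left(d,k \right)} = 4 - 5 = -1$)
$N{\left(W \right)} = -121 + 121 W$ ($N{\left(W \right)} = \left(151 - 30\right) \left(-1 + W\right) = 121 \left(-1 + W\right) = -121 + 121 W$)
$p = -8591$ ($p = -121 + 121 \left(\left(-10\right) 7\right) = -121 + 121 \left(-70\right) = -121 - 8470 = -8591$)
$- \frac{96508}{p} = - \frac{96508}{-8591} = \left(-96508\right) \left(- \frac{1}{8591}\right) = \frac{96508}{8591}$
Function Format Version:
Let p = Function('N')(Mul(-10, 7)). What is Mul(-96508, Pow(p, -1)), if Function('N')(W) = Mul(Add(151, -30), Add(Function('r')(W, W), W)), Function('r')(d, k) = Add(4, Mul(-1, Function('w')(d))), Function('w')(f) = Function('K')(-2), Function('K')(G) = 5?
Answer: Rational(96508, 8591) ≈ 11.234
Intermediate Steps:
Function('w')(f) = 5
Function('r')(d, k) = -1 (Function('r')(d, k) = Add(4, Mul(-1, 5)) = Add(4, -5) = -1)
Function('N')(W) = Add(-121, Mul(121, W)) (Function('N')(W) = Mul(Add(151, -30), Add(-1, W)) = Mul(121, Add(-1, W)) = Add(-121, Mul(121, W)))
p = -8591 (p = Add(-121, Mul(121, Mul(-10, 7))) = Add(-121, Mul(121, -70)) = Add(-121, -8470) = -8591)
Mul(-96508, Pow(p, -1)) = Mul(-96508, Pow(-8591, -1)) = Mul(-96508, Rational(-1, 8591)) = Rational(96508, 8591)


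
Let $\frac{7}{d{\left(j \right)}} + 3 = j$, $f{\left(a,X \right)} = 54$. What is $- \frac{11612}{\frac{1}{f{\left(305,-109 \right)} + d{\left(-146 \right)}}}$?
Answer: $- \frac{93348868}{149} \approx -6.265 \cdot 10^{5}$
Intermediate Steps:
$d{\left(j \right)} = \frac{7}{-3 + j}$
$- \frac{11612}{\frac{1}{f{\left(305,-109 \right)} + d{\left(-146 \right)}}} = - \frac{11612}{\frac{1}{54 + \frac{7}{-3 - 146}}} = - \frac{11612}{\frac{1}{54 + \frac{7}{-149}}} = - \frac{11612}{\frac{1}{54 + 7 \left(- \frac{1}{149}\right)}} = - \frac{11612}{\frac{1}{54 - \frac{7}{149}}} = - \frac{11612}{\frac{1}{\frac{8039}{149}}} = - \frac{11612}{\frac{149}{8039}} = \left(-11612\right) \frac{8039}{149} = - \frac{93348868}{149}$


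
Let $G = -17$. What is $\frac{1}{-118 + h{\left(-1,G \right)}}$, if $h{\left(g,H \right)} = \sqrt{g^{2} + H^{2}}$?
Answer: $- \frac{59}{6817} - \frac{\sqrt{290}}{13634} \approx -0.0099039$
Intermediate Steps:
$h{\left(g,H \right)} = \sqrt{H^{2} + g^{2}}$
$\frac{1}{-118 + h{\left(-1,G \right)}} = \frac{1}{-118 + \sqrt{\left(-17\right)^{2} + \left(-1\right)^{2}}} = \frac{1}{-118 + \sqrt{289 + 1}} = \frac{1}{-118 + \sqrt{290}}$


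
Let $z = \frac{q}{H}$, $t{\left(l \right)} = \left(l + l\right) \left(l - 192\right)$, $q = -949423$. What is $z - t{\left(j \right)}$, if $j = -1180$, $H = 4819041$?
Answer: $- \frac{15603670184143}{4819041} \approx -3.2379 \cdot 10^{6}$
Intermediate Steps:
$t{\left(l \right)} = 2 l \left(-192 + l\right)$
$z = - \frac{949423}{4819041} \approx -0.19701$
$z - t{\left(j \right)} = - \frac{949423}{4819041} - 2 \left(-1180\right) \left(-192 - 1180\right) = - \frac{949423}{4819041} - 2 \left(-1180\right) \left(-1372\right) = - \frac{949423}{4819041} - 3237920 = - \frac{15603670184143}{4819041}$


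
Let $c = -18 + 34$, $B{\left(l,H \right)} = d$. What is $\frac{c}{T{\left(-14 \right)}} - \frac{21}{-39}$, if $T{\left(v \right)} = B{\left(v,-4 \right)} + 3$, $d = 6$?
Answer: $\frac{271}{117} \approx 2.3162$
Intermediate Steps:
$B{\left(l,H \right)} = 6$
$c = 16$
$T{\left(v \right)} = 9$ ($T{\left(v \right)} = 6 + 3 = 9$)
$\frac{c}{T{\left(-14 \right)}} - \frac{21}{-39} = \frac{16}{9} - \frac{21}{-39} = 16 \cdot \frac{1}{9} - - \frac{7}{13} = \frac{16}{9} + \frac{7}{13} = \frac{271}{117}$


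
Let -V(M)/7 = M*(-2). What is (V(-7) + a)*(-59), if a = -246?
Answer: 20296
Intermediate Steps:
V(M) = 14*M (V(M) = -7*M*(-2) = -(-14)*M = 14*M)
(V(-7) + a)*(-59) = (14*(-7) - 246)*(-59) = (-98 - 246)*(-59) = -344*(-59) = 20296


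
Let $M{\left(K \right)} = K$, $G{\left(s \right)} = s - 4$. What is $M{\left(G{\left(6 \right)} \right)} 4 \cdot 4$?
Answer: $32$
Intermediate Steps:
$G{\left(s \right)} = -4 + s$
$M{\left(G{\left(6 \right)} \right)} 4 \cdot 4 = \left(-4 + 6\right) 4 \cdot 4 = 2 \cdot 16 = 32$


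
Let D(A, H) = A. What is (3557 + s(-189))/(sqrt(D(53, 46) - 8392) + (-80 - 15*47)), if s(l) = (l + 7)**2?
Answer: -9598195/208188 - 12227*I*sqrt(8339)/208188 ≈ -46.104 - 5.3632*I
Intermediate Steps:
s(l) = (7 + l)**2
(3557 + s(-189))/(sqrt(D(53, 46) - 8392) + (-80 - 15*47)) = (3557 + (7 - 189)**2)/(sqrt(53 - 8392) + (-80 - 15*47)) = (3557 + (-182)**2)/(sqrt(-8339) + (-80 - 705)) = (3557 + 33124)/(I*sqrt(8339) - 785) = 36681/(-785 + I*sqrt(8339))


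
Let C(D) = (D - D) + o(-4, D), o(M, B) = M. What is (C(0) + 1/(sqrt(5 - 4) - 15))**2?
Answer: 3249/196 ≈ 16.577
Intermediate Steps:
C(D) = -4 (C(D) = (D - D) - 4 = 0 - 4 = -4)
(C(0) + 1/(sqrt(5 - 4) - 15))**2 = (-4 + 1/(sqrt(5 - 4) - 15))**2 = (-4 + 1/(sqrt(1) - 15))**2 = (-4 + 1/(1 - 15))**2 = (-4 + 1/(-14))**2 = (-4 - 1/14)**2 = (-57/14)**2 = 3249/196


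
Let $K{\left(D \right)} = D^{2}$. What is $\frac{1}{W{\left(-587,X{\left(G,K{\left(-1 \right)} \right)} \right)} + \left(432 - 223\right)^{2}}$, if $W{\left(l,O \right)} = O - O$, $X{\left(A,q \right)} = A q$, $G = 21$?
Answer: $\frac{1}{43681} \approx 2.2893 \cdot 10^{-5}$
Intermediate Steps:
$W{\left(l,O \right)} = 0$
$\frac{1}{W{\left(-587,X{\left(G,K{\left(-1 \right)} \right)} \right)} + \left(432 - 223\right)^{2}} = \frac{1}{0 + \left(432 - 223\right)^{2}} = \frac{1}{0 + 209^{2}} = \frac{1}{0 + 43681} = \frac{1}{43681}$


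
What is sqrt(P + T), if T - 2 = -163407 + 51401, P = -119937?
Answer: I*sqrt(231941) ≈ 481.6*I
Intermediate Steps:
T = -112004 (T = 2 + (-163407 + 51401) = 2 - 112006 = -112004)
sqrt(P + T) = sqrt(-119937 - 112004) = sqrt(-231941) = I*sqrt(231941)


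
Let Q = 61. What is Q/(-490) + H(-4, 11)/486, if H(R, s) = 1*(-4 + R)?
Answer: -16783/119070 ≈ -0.14095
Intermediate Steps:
H(R, s) = -4 + R
Q/(-490) + H(-4, 11)/486 = 61/(-490) + (-4 - 4)/486 = 61*(-1/490) - 8*1/486 = -61/490 - 4/243 = -16783/119070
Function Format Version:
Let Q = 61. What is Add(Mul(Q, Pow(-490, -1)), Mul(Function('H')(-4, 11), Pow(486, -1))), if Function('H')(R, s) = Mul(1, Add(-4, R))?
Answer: Rational(-16783, 119070) ≈ -0.14095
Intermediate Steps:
Function('H')(R, s) = Add(-4, R)
Add(Mul(Q, Pow(-490, -1)), Mul(Function('H')(-4, 11), Pow(486, -1))) = Add(Mul(61, Pow(-490, -1)), Mul(Add(-4, -4), Pow(486, -1))) = Add(Mul(61, Rational(-1, 490)), Mul(-8, Rational(1, 486))) = Add(Rational(-61, 490), Rational(-4, 243)) = Rational(-16783, 119070)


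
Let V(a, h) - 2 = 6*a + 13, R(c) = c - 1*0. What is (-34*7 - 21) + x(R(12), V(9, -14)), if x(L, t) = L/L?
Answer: -258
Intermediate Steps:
R(c) = c (R(c) = c + 0 = c)
V(a, h) = 15 + 6*a (V(a, h) = 2 + (6*a + 13) = 2 + (13 + 6*a) = 15 + 6*a)
x(L, t) = 1
(-34*7 - 21) + x(R(12), V(9, -14)) = (-34*7 - 21) + 1 = (-238 - 21) + 1 = -259 + 1 = -258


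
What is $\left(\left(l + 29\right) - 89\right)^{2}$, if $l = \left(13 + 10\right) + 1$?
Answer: $1296$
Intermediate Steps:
$l = 24$ ($l = 23 + 1 = 24$)
$\left(\left(l + 29\right) - 89\right)^{2} = \left(\left(24 + 29\right) - 89\right)^{2} = \left(53 - 89\right)^{2} = \left(-36\right)^{2} = 1296$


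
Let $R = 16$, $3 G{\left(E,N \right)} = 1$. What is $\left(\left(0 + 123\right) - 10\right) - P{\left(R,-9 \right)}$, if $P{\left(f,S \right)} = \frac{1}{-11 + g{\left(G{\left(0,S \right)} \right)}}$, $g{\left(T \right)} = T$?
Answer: $\frac{3619}{32} \approx 113.09$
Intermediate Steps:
$G{\left(E,N \right)} = \frac{1}{3}$ ($G{\left(E,N \right)} = \frac{1}{3} \cdot 1 = \frac{1}{3}$)
$P{\left(f,S \right)} = - \frac{3}{32}$ ($P{\left(f,S \right)} = \frac{1}{-11 + \frac{1}{3}} = \frac{1}{- \frac{32}{3}} = - \frac{3}{32}$)
$\left(\left(0 + 123\right) - 10\right) - P{\left(R,-9 \right)} = \left(\left(0 + 123\right) - 10\right) - - \frac{3}{32} = \left(123 - 10\right) + \frac{3}{32} = 113 + \frac{3}{32} = \frac{3619}{32}$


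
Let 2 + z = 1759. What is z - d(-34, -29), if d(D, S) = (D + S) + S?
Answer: 1849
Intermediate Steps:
d(D, S) = D + 2*S
z = 1757 (z = -2 + 1759 = 1757)
z - d(-34, -29) = 1757 - (-34 + 2*(-29)) = 1757 - (-34 - 58) = 1757 - 1*(-92) = 1757 + 92 = 1849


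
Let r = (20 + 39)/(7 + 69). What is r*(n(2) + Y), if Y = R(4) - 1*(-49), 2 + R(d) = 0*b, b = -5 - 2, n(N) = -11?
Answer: 531/19 ≈ 27.947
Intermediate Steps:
b = -7
R(d) = -2 (R(d) = -2 + 0*(-7) = -2 + 0 = -2)
Y = 47 (Y = -2 - 1*(-49) = -2 + 49 = 47)
r = 59/76 ≈ 0.77632
r*(n(2) + Y) = 59*(-11 + 47)/76 = (59/76)*36 = 531/19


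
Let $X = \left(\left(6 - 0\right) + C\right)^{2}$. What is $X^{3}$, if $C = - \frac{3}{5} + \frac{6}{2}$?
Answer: $\frac{5489031744}{15625} \approx 3.513 \cdot 10^{5}$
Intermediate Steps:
$C = \frac{12}{5}$ ($C = \left(-3\right) \frac{1}{5} + 6 \cdot \frac{1}{2} = - \frac{3}{5} + 3 = \frac{12}{5} \approx 2.4$)
$X = \frac{1764}{25}$ ($X = \left(\left(6 - 0\right) + \frac{12}{5}\right)^{2} = \left(\left(6 + 0\right) + \frac{12}{5}\right)^{2} = \left(6 + \frac{12}{5}\right)^{2} = \left(\frac{42}{5}\right)^{2} = \frac{1764}{25} \approx 70.56$)
$X^{3} = \left(\frac{1764}{25}\right)^{3} = \frac{5489031744}{15625}$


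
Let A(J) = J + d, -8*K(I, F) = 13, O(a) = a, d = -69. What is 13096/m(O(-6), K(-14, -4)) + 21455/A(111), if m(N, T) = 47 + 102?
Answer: 535261/894 ≈ 598.73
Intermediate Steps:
K(I, F) = -13/8 (K(I, F) = -⅛*13 = -13/8)
m(N, T) = 149
A(J) = -69 + J (A(J) = J - 69 = -69 + J)
13096/m(O(-6), K(-14, -4)) + 21455/A(111) = 13096/149 + 21455/(-69 + 111) = 13096*(1/149) + 21455/42 = 13096/149 + 21455*(1/42) = 13096/149 + 3065/6 = 535261/894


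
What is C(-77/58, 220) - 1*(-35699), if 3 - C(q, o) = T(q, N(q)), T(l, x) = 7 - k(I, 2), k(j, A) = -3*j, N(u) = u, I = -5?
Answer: 35710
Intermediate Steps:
T(l, x) = -8 (T(l, x) = 7 - (-3)*(-5) = 7 - 1*15 = 7 - 15 = -8)
C(q, o) = 11 (C(q, o) = 3 - 1*(-8) = 3 + 8 = 11)
C(-77/58, 220) - 1*(-35699) = 11 - 1*(-35699) = 11 + 35699 = 35710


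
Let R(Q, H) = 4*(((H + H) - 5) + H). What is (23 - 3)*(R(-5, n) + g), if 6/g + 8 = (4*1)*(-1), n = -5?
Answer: -1610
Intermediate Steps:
R(Q, H) = -20 + 12*H (R(Q, H) = 4*((2*H - 5) + H) = 4*((-5 + 2*H) + H) = 4*(-5 + 3*H) = -20 + 12*H)
g = -½ (g = 6/(-8 + (4*1)*(-1)) = 6/(-8 + 4*(-1)) = 6/(-8 - 4) = 6/(-12) = 6*(-1/12) = -½ ≈ -0.50000)
(23 - 3)*(R(-5, n) + g) = (23 - 3)*((-20 + 12*(-5)) - ½) = 20*((-20 - 60) - ½) = 20*(-80 - ½) = 20*(-161/2) = -1610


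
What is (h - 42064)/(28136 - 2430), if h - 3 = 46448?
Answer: 4387/25706 ≈ 0.17066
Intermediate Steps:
h = 46451 (h = 3 + 46448 = 46451)
(h - 42064)/(28136 - 2430) = (46451 - 42064)/(28136 - 2430) = 4387/25706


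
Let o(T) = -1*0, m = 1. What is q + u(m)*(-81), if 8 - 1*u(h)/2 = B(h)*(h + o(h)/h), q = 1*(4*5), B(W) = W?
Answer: -1114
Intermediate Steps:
o(T) = 0
q = 20 (q = 1*20 = 20)
u(h) = 16 - 2*h² (u(h) = 16 - 2*h*(h + 0/h) = 16 - 2*h*(h + 0) = 16 - 2*h*h = 16 - 2*h²)
q + u(m)*(-81) = 20 + (16 - 2*1²)*(-81) = 20 + (16 - 2*1)*(-81) = 20 + (16 - 2)*(-81) = 20 + 14*(-81) = 20 - 1134 = -1114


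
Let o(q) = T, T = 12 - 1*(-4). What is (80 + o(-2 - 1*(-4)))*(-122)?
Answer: -11712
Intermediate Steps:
T = 16 (T = 12 + 4 = 16)
o(q) = 16
(80 + o(-2 - 1*(-4)))*(-122) = (80 + 16)*(-122) = 96*(-122) = -11712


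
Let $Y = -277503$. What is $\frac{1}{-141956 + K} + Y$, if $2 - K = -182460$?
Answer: $- \frac{11240536517}{40506} \approx -2.775 \cdot 10^{5}$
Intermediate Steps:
$K = 182462$ ($K = 2 - -182460 = 2 + 182460 = 182462$)
$\frac{1}{-141956 + K} + Y = \frac{1}{-141956 + 182462} - 277503 = \frac{1}{40506} - 277503 = - \frac{11240536517}{40506}$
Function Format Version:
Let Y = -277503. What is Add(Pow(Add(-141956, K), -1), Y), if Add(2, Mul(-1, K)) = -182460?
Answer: Rational(-11240536517, 40506) ≈ -2.7750e+5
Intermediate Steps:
K = 182462 (K = Add(2, Mul(-1, -182460)) = Add(2, 182460) = 182462)
Add(Pow(Add(-141956, K), -1), Y) = Add(Pow(Add(-141956, 182462), -1), -277503) = Add(Pow(40506, -1), -277503) = Add(Rational(1, 40506), -277503) = Rational(-11240536517, 40506)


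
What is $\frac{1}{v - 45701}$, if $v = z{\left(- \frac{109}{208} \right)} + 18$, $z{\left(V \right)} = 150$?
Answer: $- \frac{1}{45533} \approx -2.1962 \cdot 10^{-5}$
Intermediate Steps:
$v = 168$ ($v = 150 + 18 = 168$)
$\frac{1}{v - 45701} = \frac{1}{168 - 45701} = \frac{1}{-45533} = - \frac{1}{45533}$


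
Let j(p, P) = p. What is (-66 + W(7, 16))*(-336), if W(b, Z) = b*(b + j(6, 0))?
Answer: -8400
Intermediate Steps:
W(b, Z) = b*(6 + b) (W(b, Z) = b*(b + 6) = b*(6 + b))
(-66 + W(7, 16))*(-336) = (-66 + 7*(6 + 7))*(-336) = (-66 + 7*13)*(-336) = (-66 + 91)*(-336) = 25*(-336) = -8400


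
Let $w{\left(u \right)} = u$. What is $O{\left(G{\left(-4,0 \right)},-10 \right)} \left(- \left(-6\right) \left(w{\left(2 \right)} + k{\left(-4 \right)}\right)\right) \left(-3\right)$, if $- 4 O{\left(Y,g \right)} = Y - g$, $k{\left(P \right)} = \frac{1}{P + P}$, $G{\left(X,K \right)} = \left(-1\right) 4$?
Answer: $\frac{405}{8} \approx 50.625$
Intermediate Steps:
$G{\left(X,K \right)} = -4$
$k{\left(P \right)} = \frac{1}{2 P}$
$O{\left(Y,g \right)} = - \frac{Y}{4} + \frac{g}{4}$ ($O{\left(Y,g \right)} = - \frac{Y - g}{4} = - \frac{Y}{4} + \frac{g}{4}$)
$O{\left(G{\left(-4,0 \right)},-10 \right)} \left(- \left(-6\right) \left(w{\left(2 \right)} + k{\left(-4 \right)}\right)\right) \left(-3\right) = \left(\left(- \frac{1}{4}\right) \left(-4\right) + \frac{1}{4} \left(-10\right)\right) \left(- \left(-6\right) \left(2 + \frac{1}{2 \left(-4\right)}\right)\right) \left(-3\right) = \left(1 - \frac{5}{2}\right) \left(- \left(-6\right) \left(2 + \frac{1}{2} \left(- \frac{1}{4}\right)\right)\right) \left(-3\right) = - \frac{3 \left(- \left(-6\right) \left(2 - \frac{1}{8}\right)\right)}{2} \left(-3\right) = - \frac{3 \left(- \frac{\left(-6\right) 15}{8}\right)}{2} \left(-3\right) = - \frac{3 \left(\left(-1\right) \left(- \frac{45}{4}\right)\right)}{2} \left(-3\right) = \left(- \frac{3}{2}\right) \frac{45}{4} \left(-3\right) = \left(- \frac{135}{8}\right) \left(-3\right) = \frac{405}{8}$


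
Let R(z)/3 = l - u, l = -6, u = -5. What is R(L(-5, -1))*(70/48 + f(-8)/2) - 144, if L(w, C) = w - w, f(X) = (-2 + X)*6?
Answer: -467/8 ≈ -58.375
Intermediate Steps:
f(X) = -12 + 6*X
L(w, C) = 0
R(z) = -3 (R(z) = 3*(-6 - 1*(-5)) = 3*(-6 + 5) = 3*(-1) = -3)
R(L(-5, -1))*(70/48 + f(-8)/2) - 144 = -3*(70/48 + (-12 + 6*(-8))/2) - 144 = -3*(70*(1/48) + (-12 - 48)*(½)) - 144 = -3*(35/24 - 60*½) - 144 = -3*(35/24 - 30) - 144 = -3*(-685/24) - 144 = 685/8 - 144 = -467/8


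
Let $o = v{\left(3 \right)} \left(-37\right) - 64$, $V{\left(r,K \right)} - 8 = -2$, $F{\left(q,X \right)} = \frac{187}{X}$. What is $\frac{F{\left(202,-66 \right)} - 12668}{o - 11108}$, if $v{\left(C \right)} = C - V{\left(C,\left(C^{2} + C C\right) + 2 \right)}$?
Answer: $\frac{76025}{66366} \approx 1.1455$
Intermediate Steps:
$V{\left(r,K \right)} = 6$ ($V{\left(r,K \right)} = 8 - 2 = 6$)
$v{\left(C \right)} = -6 + C$ ($v{\left(C \right)} = C - 6 = -6 + C$)
$o = 47$ ($o = \left(-6 + 3\right) \left(-37\right) - 64 = \left(-3\right) \left(-37\right) - 64 = 111 - 64 = 47$)
$\frac{F{\left(202,-66 \right)} - 12668}{o - 11108} = \frac{\frac{187}{-66} - 12668}{47 - 11108} = \frac{187 \left(- \frac{1}{66}\right) - 12668}{-11061} = \left(- \frac{17}{6} - 12668\right) \left(- \frac{1}{11061}\right) = \left(- \frac{76025}{6}\right) \left(- \frac{1}{11061}\right) = \frac{76025}{66366}$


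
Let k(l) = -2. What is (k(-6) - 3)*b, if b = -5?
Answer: 25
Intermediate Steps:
(k(-6) - 3)*b = (-2 - 3)*(-5) = -5*(-5) = 25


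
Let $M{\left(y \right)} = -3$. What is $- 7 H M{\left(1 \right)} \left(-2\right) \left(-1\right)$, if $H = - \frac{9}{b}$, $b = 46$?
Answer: $- \frac{189}{23} \approx -8.2174$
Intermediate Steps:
$H = - \frac{9}{46} \approx -0.19565$
$- 7 H M{\left(1 \right)} \left(-2\right) \left(-1\right) = \left(-7\right) \left(- \frac{9}{46}\right) \left(-3\right) \left(-2\right) \left(-1\right) = \frac{63 \cdot 6 \left(-1\right)}{46} = \frac{63}{46} \left(-6\right) = - \frac{189}{23}$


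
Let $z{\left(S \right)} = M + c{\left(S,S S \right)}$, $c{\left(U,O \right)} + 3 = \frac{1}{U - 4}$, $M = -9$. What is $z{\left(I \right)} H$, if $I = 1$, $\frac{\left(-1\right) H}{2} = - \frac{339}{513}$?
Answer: $- \frac{8362}{513} \approx -16.3$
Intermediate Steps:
$H = \frac{226}{171}$ ($H = - 2 \left(- \frac{339}{513}\right) = - 2 \left(\left(-339\right) \frac{1}{513}\right) = \left(-2\right) \left(- \frac{113}{171}\right) = \frac{226}{171} \approx 1.3216$)
$c{\left(U,O \right)} = -3 + \frac{1}{-4 + U}$ ($c{\left(U,O \right)} = -3 + \frac{1}{U - 4} = -3 + \frac{1}{-4 + U}$)
$z{\left(S \right)} = -9 + \frac{13 - 3 S}{-4 + S}$
$z{\left(I \right)} H = \frac{49 - 12}{-4 + 1} \cdot \frac{226}{171} = \frac{49 - 12}{-3} \cdot \frac{226}{171} = \left(- \frac{1}{3}\right) 37 \cdot \frac{226}{171} = \left(- \frac{37}{3}\right) \frac{226}{171} = - \frac{8362}{513}$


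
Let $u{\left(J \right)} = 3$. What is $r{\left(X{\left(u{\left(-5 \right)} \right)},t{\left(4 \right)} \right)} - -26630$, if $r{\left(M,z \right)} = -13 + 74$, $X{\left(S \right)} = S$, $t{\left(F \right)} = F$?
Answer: $26691$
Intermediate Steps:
$r{\left(M,z \right)} = 61$
$r{\left(X{\left(u{\left(-5 \right)} \right)},t{\left(4 \right)} \right)} - -26630 = 61 - -26630 = 61 + 26630 = 26691$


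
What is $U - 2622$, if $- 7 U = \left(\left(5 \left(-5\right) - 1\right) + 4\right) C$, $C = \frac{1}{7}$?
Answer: $- \frac{128456}{49} \approx -2621.6$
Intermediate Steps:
$C = \frac{1}{7} \approx 0.14286$
$U = \frac{22}{49}$ ($U = - \frac{\left(\left(5 \left(-5\right) - 1\right) + 4\right) \frac{1}{7}}{7} = - \frac{\left(\left(-25 - 1\right) + 4\right) \frac{1}{7}}{7} = - \frac{\left(-26 + 4\right) \frac{1}{7}}{7} = - \frac{\left(-22\right) \frac{1}{7}}{7} = \left(- \frac{1}{7}\right) \left(- \frac{22}{7}\right) = \frac{22}{49} \approx 0.44898$)
$U - 2622 = \frac{22}{49} - 2622 = - \frac{128456}{49}$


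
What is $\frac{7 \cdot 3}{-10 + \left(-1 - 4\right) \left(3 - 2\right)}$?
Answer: $- \frac{7}{5} \approx -1.4$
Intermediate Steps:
$\frac{7 \cdot 3}{-10 + \left(-1 - 4\right) \left(3 - 2\right)} = \frac{21}{-10 - 5} = \frac{21}{-15} = 21 \left(- \frac{1}{15}\right) = - \frac{7}{5}$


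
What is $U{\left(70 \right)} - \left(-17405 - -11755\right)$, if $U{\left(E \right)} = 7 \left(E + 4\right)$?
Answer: $6168$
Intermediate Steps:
$U{\left(E \right)} = 28 + 7 E$ ($U{\left(E \right)} = 7 \left(4 + E\right) = 28 + 7 E$)
$U{\left(70 \right)} - \left(-17405 - -11755\right) = \left(28 + 7 \cdot 70\right) - \left(-17405 - -11755\right) = \left(28 + 490\right) - \left(-17405 + 11755\right) = 518 - -5650 = 518 + 5650 = 6168$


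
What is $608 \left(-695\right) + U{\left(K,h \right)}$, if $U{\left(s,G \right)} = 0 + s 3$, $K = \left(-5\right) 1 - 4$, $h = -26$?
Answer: $-422587$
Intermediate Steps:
$K = -9$ ($K = -5 - 4 = -9$)
$U{\left(s,G \right)} = 3 s$ ($U{\left(s,G \right)} = 0 + 3 s = 3 s$)
$608 \left(-695\right) + U{\left(K,h \right)} = 608 \left(-695\right) + 3 \left(-9\right) = -422560 - 27 = -422587$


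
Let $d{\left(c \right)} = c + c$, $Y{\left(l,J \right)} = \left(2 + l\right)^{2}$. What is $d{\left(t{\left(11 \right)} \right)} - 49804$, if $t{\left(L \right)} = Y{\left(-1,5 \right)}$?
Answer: $-49802$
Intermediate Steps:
$t{\left(L \right)} = 1$ ($t{\left(L \right)} = \left(2 - 1\right)^{2} = 1^{2} = 1$)
$d{\left(c \right)} = 2 c$
$d{\left(t{\left(11 \right)} \right)} - 49804 = 2 \cdot 1 - 49804 = 2 - 49804 = -49802$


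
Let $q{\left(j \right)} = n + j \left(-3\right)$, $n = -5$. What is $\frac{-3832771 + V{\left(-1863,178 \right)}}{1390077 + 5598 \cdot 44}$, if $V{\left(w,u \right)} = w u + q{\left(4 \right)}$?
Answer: $- \frac{1388134}{545463} \approx -2.5449$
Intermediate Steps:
$q{\left(j \right)} = -5 - 3 j$ ($q{\left(j \right)} = -5 + j \left(-3\right) = -5 - 3 j$)
$V{\left(w,u \right)} = -17 + u w$ ($V{\left(w,u \right)} = w u - 17 = u w - 17 = -17 + u w$)
$\frac{-3832771 + V{\left(-1863,178 \right)}}{1390077 + 5598 \cdot 44} = \frac{-3832771 + \left(-17 + 178 \left(-1863\right)\right)}{1390077 + 5598 \cdot 44} = \frac{-3832771 - 331631}{1390077 + 246312} = \frac{-3832771 - 331631}{1636389} = \left(-4164402\right) \frac{1}{1636389} = - \frac{1388134}{545463}$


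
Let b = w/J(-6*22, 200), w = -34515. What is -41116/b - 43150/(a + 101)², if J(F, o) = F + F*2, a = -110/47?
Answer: -39264482177226/82459284115 ≈ -476.17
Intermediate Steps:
a = -110/47 (a = -110*1/47 = -110/47 ≈ -2.3404)
J(F, o) = 3*F (J(F, o) = F + 2*F = 3*F)
b = 3835/44 (b = -34515/(3*(-6*22)) = -34515/(3*(-132)) = -34515/(-396) = -34515*(-1/396) = 3835/44 ≈ 87.159)
-41116/b - 43150/(a + 101)² = -41116/3835/44 - 43150/(-110/47 + 101)² = -41116*44/3835 - 43150/((4637/47)²) = -1809104/3835 - 43150/21501769/2209 = -1809104/3835 - 43150*2209/21501769 = -1809104/3835 - 95318350/21501769 = -39264482177226/82459284115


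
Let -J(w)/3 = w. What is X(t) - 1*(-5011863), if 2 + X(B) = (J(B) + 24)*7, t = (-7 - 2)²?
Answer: 5010328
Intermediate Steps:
t = 81 (t = (-9)² = 81)
J(w) = -3*w
X(B) = 166 - 21*B (X(B) = -2 + (-3*B + 24)*7 = -2 + (24 - 3*B)*7 = -2 + (168 - 21*B) = 166 - 21*B)
X(t) - 1*(-5011863) = (166 - 21*81) - 1*(-5011863) = (166 - 1701) + 5011863 = -1535 + 5011863 = 5010328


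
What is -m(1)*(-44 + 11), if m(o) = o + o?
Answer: 66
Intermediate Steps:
m(o) = 2*o
-m(1)*(-44 + 11) = -2*1*(-44 + 11) = -2*(-33) = -1*(-66) = 66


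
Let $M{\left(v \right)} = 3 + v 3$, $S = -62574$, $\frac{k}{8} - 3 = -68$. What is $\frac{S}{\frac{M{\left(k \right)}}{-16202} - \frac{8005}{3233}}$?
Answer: $\frac{3277692823884}{124663229} \approx 26292.0$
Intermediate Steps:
$k = -520$ ($k = 24 + 8 \left(-68\right) = 24 - 544 = -520$)
$M{\left(v \right)} = 3 + 3 v$
$\frac{S}{\frac{M{\left(k \right)}}{-16202} - \frac{8005}{3233}} = - \frac{62574}{\frac{3 + 3 \left(-520\right)}{-16202} - \frac{8005}{3233}} = - \frac{62574}{\left(3 - 1560\right) \left(- \frac{1}{16202}\right) - \frac{8005}{3233}} = - \frac{62574}{\left(-1557\right) \left(- \frac{1}{16202}\right) - \frac{8005}{3233}} = - \frac{62574}{\frac{1557}{16202} - \frac{8005}{3233}} = - \frac{62574}{- \frac{124663229}{52381066}} = \left(-62574\right) \left(- \frac{52381066}{124663229}\right) = \frac{3277692823884}{124663229}$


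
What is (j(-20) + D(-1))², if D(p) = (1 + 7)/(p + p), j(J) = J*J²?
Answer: 64064016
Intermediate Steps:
j(J) = J³
D(p) = 4/p (D(p) = 8/((2*p)) = 8*(1/(2*p)) = 4/p)
(j(-20) + D(-1))² = ((-20)³ + 4/(-1))² = (-8000 + 4*(-1))² = (-8000 - 4)² = (-8004)² = 64064016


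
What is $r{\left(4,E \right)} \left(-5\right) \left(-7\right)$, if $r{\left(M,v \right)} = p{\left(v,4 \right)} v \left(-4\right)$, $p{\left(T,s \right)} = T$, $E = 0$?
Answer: $0$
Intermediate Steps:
$r{\left(M,v \right)} = - 4 v^{2}$ ($r{\left(M,v \right)} = v v \left(-4\right) = v^{2} \left(-4\right) = - 4 v^{2}$)
$r{\left(4,E \right)} \left(-5\right) \left(-7\right) = - 4 \cdot 0^{2} \left(-5\right) \left(-7\right) = \left(-4\right) 0 \left(-5\right) \left(-7\right) = 0 \left(-5\right) \left(-7\right) = 0 \left(-7\right) = 0$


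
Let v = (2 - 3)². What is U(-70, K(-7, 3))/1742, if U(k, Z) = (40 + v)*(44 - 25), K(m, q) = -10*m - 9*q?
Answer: 779/1742 ≈ 0.44719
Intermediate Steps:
v = 1 (v = (-1)² = 1)
U(k, Z) = 779 (U(k, Z) = (40 + 1)*(44 - 25) = 41*19 = 779)
U(-70, K(-7, 3))/1742 = 779/1742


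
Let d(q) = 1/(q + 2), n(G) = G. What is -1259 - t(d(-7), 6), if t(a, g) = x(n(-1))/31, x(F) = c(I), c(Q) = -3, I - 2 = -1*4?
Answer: -39026/31 ≈ -1258.9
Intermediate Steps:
I = -2 (I = 2 - 1*4 = 2 - 4 = -2)
x(F) = -3
d(q) = 1/(2 + q)
t(a, g) = -3/31
-1259 - t(d(-7), 6) = -1259 - 1*(-3/31) = -1259 + 3/31 = -39026/31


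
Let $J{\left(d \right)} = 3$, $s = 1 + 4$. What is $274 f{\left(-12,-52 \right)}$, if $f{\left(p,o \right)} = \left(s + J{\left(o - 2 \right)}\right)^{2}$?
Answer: $17536$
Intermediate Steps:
$s = 5$
$f{\left(p,o \right)} = 64$ ($f{\left(p,o \right)} = \left(5 + 3\right)^{2} = 8^{2} = 64$)
$274 f{\left(-12,-52 \right)} = 274 \cdot 64 = 17536$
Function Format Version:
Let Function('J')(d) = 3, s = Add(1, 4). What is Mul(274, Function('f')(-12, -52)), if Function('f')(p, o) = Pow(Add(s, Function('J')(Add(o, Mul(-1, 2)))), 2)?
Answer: 17536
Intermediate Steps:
s = 5
Function('f')(p, o) = 64 (Function('f')(p, o) = Pow(Add(5, 3), 2) = Pow(8, 2) = 64)
Mul(274, Function('f')(-12, -52)) = Mul(274, 64) = 17536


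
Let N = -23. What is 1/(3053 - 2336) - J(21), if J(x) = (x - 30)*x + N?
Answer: 152005/717 ≈ 212.00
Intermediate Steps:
J(x) = -23 + x*(-30 + x) (J(x) = (x - 30)*x - 23 = (-30 + x)*x - 23 = x*(-30 + x) - 23 = -23 + x*(-30 + x))
1/(3053 - 2336) - J(21) = 1/(3053 - 2336) - (-23 + 21**2 - 30*21) = 1/717 - (-23 + 441 - 630) = 1/717 - 1*(-212) = 1/717 + 212 = 152005/717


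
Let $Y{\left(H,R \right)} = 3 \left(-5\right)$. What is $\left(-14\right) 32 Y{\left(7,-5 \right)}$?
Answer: $6720$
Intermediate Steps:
$Y{\left(H,R \right)} = -15$
$\left(-14\right) 32 Y{\left(7,-5 \right)} = \left(-14\right) 32 \left(-15\right) = \left(-448\right) \left(-15\right) = 6720$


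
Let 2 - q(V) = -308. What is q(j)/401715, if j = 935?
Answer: 62/80343 ≈ 0.00077169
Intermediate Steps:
q(V) = 310 (q(V) = 2 - 1*(-308) = 2 + 308 = 310)
q(j)/401715 = 310/401715 = 310*(1/401715) = 62/80343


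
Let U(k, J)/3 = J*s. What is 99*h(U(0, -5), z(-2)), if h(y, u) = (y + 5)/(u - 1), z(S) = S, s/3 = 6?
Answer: 8745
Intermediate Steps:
s = 18 (s = 3*6 = 18)
U(k, J) = 54*J (U(k, J) = 3*(J*18) = 3*(18*J) = 54*J)
h(y, u) = (5 + y)/(-1 + u)
99*h(U(0, -5), z(-2)) = 99*((5 + 54*(-5))/(-1 - 2)) = 99*((5 - 270)/(-3)) = 99*(-1/3*(-265)) = 99*(265/3) = 8745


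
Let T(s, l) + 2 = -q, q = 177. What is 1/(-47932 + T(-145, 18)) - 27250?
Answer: -1311024751/48111 ≈ -27250.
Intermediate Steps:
T(s, l) = -179 (T(s, l) = -2 - 1*177 = -2 - 177 = -179)
1/(-47932 + T(-145, 18)) - 27250 = 1/(-47932 - 179) - 27250 = 1/(-48111) - 27250 = -1/48111 - 27250 = -1311024751/48111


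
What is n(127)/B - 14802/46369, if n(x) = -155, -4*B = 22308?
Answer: -75363559/258599913 ≈ -0.29143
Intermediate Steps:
B = -5577 (B = -¼*22308 = -5577)
n(127)/B - 14802/46369 = -155/(-5577) - 14802/46369 = -155*(-1/5577) - 14802*1/46369 = 155/5577 - 14802/46369 = -75363559/258599913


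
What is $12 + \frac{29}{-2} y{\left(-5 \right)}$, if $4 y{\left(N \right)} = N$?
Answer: $\frac{241}{8} \approx 30.125$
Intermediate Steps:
$y{\left(N \right)} = \frac{N}{4}$
$12 + \frac{29}{-2} y{\left(-5 \right)} = 12 + \frac{29}{-2} \cdot \frac{1}{4} \left(-5\right) = 12 + 29 \left(- \frac{1}{2}\right) \left(- \frac{5}{4}\right) = 12 - - \frac{145}{8} = 12 + \frac{145}{8} = \frac{241}{8}$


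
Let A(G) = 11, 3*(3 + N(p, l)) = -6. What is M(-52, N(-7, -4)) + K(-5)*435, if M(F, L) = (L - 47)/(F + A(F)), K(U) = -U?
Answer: 89227/41 ≈ 2176.3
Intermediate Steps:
N(p, l) = -5 (N(p, l) = -3 + (⅓)*(-6) = -3 - 2 = -5)
M(F, L) = (-47 + L)/(11 + F) (M(F, L) = (L - 47)/(F + 11) = (-47 + L)/(11 + F))
M(-52, N(-7, -4)) + K(-5)*435 = (-47 - 5)/(11 - 52) - 1*(-5)*435 = -52/(-41) + 5*435 = -1/41*(-52) + 2175 = 52/41 + 2175 = 89227/41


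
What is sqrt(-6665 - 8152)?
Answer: I*sqrt(14817) ≈ 121.73*I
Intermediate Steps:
sqrt(-6665 - 8152) = sqrt(-14817) = I*sqrt(14817)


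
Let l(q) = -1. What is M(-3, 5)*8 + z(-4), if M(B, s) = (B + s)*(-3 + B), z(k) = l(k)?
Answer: -97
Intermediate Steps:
z(k) = -1
M(B, s) = (-3 + B)*(B + s)
M(-3, 5)*8 + z(-4) = ((-3)² - 3*(-3) - 3*5 - 3*5)*8 - 1 = (9 + 9 - 15 - 15)*8 - 1 = -12*8 - 1 = -96 - 1 = -97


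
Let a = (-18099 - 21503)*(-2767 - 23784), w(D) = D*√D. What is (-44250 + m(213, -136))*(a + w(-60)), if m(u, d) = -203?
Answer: -46741116022006 + 5334360*I*√15 ≈ -4.6741e+13 + 2.066e+7*I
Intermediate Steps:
w(D) = D^(3/2)
a = 1051472702 (a = -39602*(-26551) = 1051472702)
(-44250 + m(213, -136))*(a + w(-60)) = (-44250 - 203)*(1051472702 + (-60)^(3/2)) = -44453*(1051472702 - 120*I*√15) = -46741116022006 + 5334360*I*√15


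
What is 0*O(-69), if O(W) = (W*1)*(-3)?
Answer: 0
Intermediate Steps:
O(W) = -3*W (O(W) = W*(-3) = -3*W)
0*O(-69) = 0*(-3*(-69)) = 0*207 = 0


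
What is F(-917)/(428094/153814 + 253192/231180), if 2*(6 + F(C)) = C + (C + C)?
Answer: -12281093099595/34477811302 ≈ -356.20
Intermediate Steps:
F(C) = -6 + 3*C/2 (F(C) = -6 + (C + (C + C))/2 = -6 + (C + 2*C)/2 = -6 + (3*C)/2 = -6 + 3*C/2)
F(-917)/(428094/153814 + 253192/231180) = (-6 + (3/2)*(-917))/(428094/153814 + 253192/231180) = (-6 - 2751/2)/(428094*(1/153814) + 253192*(1/231180)) = -2763/(2*(214047/76907 + 63298/57795)) = -2763/(2*17238905651/4444840065) = -2763/2*4444840065/17238905651 = -12281093099595/34477811302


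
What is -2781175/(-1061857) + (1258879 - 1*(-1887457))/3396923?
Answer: 12788396230477/3607046466011 ≈ 3.5454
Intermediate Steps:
-2781175/(-1061857) + (1258879 - 1*(-1887457))/3396923 = -2781175*(-1/1061857) + (1258879 + 1887457)*(1/3396923) = 2781175/1061857 + 3146336*(1/3396923) = 2781175/1061857 + 3146336/3396923 = 12788396230477/3607046466011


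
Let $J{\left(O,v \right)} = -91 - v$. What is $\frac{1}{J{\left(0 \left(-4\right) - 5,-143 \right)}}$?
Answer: $\frac{1}{52} \approx 0.019231$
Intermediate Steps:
$\frac{1}{J{\left(0 \left(-4\right) - 5,-143 \right)}} = \frac{1}{-91 - -143} = \frac{1}{-91 + 143} = \frac{1}{52}$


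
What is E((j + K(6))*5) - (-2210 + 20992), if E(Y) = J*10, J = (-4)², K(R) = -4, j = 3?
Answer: -18622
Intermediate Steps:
J = 16
E(Y) = 160 (E(Y) = 16*10 = 160)
E((j + K(6))*5) - (-2210 + 20992) = 160 - (-2210 + 20992) = 160 - 1*18782 = 160 - 18782 = -18622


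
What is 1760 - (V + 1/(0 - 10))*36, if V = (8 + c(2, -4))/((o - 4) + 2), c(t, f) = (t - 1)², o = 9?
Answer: 60106/35 ≈ 1717.3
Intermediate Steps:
c(t, f) = (-1 + t)²
V = 9/7 (V = (8 + (-1 + 2)²)/((9 - 4) + 2) = (8 + 1²)/(5 + 2) = (8 + 1)/7 = 9*(⅐) = 9/7 ≈ 1.2857)
1760 - (V + 1/(0 - 10))*36 = 1760 - (9/7 + 1/(0 - 10))*36 = 1760 - (9/7 + 1/(-10))*36 = 1760 - (9/7 - ⅒)*36 = 1760 - 83*36/70 = 1760 - 1*1494/35 = 1760 - 1494/35 = 60106/35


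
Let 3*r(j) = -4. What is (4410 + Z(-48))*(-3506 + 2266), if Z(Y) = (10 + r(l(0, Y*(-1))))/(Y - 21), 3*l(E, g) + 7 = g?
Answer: -1131926560/207 ≈ -5.4682e+6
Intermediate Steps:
l(E, g) = -7/3 + g/3
r(j) = -4/3 (r(j) = (⅓)*(-4) = -4/3)
Z(Y) = 26/(3*(-21 + Y)) (Z(Y) = (10 - 4/3)/(Y - 21) = 26/(3*(-21 + Y)))
(4410 + Z(-48))*(-3506 + 2266) = (4410 + 26/(3*(-21 - 48)))*(-3506 + 2266) = (4410 + (26/3)/(-69))*(-1240) = (4410 + (26/3)*(-1/69))*(-1240) = (4410 - 26/207)*(-1240) = (912844/207)*(-1240) = -1131926560/207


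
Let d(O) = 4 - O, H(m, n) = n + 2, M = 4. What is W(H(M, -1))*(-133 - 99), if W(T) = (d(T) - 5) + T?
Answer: 232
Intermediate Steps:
H(m, n) = 2 + n
W(T) = -1 (W(T) = ((4 - T) - 5) + T = (-1 - T) + T = -1)
W(H(M, -1))*(-133 - 99) = -(-133 - 99) = -1*(-232) = 232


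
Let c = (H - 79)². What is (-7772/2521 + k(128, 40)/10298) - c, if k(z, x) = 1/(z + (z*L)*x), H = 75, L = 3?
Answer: -7673005855271/402087963904 ≈ -19.083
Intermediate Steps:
k(z, x) = 1/(z + 3*x*z) (k(z, x) = 1/(z + (z*3)*x) = 1/(z + (3*z)*x) = 1/(z + 3*x*z))
c = 16 (c = (75 - 79)² = (-4)² = 16)
(-7772/2521 + k(128, 40)/10298) - c = (-7772/2521 + (1/(128*(1 + 3*40)))/10298) - 1*16 = (-7772*1/2521 + (1/(128*(1 + 120)))*(1/10298)) - 16 = (-7772/2521 + ((1/128)/121)*(1/10298)) - 16 = (-7772/2521 + ((1/128)*(1/121))*(1/10298)) - 16 = (-7772/2521 + (1/15488)*(1/10298)) - 16 = (-7772/2521 + 1/159495424) - 16 = -1239598432807/402087963904 - 16 = -7673005855271/402087963904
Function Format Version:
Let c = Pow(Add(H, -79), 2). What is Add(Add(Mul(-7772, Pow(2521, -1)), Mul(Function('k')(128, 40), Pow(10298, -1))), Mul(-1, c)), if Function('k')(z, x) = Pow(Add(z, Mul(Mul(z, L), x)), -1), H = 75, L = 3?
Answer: Rational(-7673005855271, 402087963904) ≈ -19.083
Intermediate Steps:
Function('k')(z, x) = Pow(Add(z, Mul(3, x, z)), -1) (Function('k')(z, x) = Pow(Add(z, Mul(Mul(z, 3), x)), -1) = Pow(Add(z, Mul(Mul(3, z), x)), -1) = Pow(Add(z, Mul(3, x, z)), -1))
c = 16 (c = Pow(Add(75, -79), 2) = Pow(-4, 2) = 16)
Add(Add(Mul(-7772, Pow(2521, -1)), Mul(Function('k')(128, 40), Pow(10298, -1))), Mul(-1, c)) = Add(Add(Mul(-7772, Pow(2521, -1)), Mul(Mul(Pow(128, -1), Pow(Add(1, Mul(3, 40)), -1)), Pow(10298, -1))), Mul(-1, 16)) = Add(Add(Mul(-7772, Rational(1, 2521)), Mul(Mul(Rational(1, 128), Pow(Add(1, 120), -1)), Rational(1, 10298))), -16) = Add(Add(Rational(-7772, 2521), Mul(Mul(Rational(1, 128), Pow(121, -1)), Rational(1, 10298))), -16) = Add(Add(Rational(-7772, 2521), Mul(Mul(Rational(1, 128), Rational(1, 121)), Rational(1, 10298))), -16) = Add(Add(Rational(-7772, 2521), Mul(Rational(1, 15488), Rational(1, 10298))), -16) = Add(Add(Rational(-7772, 2521), Rational(1, 159495424)), -16) = Add(Rational(-1239598432807, 402087963904), -16) = Rational(-7673005855271, 402087963904)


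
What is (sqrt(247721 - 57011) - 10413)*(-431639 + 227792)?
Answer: 2122658811 - 611541*sqrt(21190) ≈ 2.0336e+9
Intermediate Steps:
(sqrt(247721 - 57011) - 10413)*(-431639 + 227792) = (sqrt(190710) - 10413)*(-203847) = (3*sqrt(21190) - 10413)*(-203847) = (-10413 + 3*sqrt(21190))*(-203847) = 2122658811 - 611541*sqrt(21190)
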